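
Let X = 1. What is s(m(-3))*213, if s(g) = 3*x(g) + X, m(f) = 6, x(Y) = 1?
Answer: 852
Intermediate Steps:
s(g) = 4 (s(g) = 3*1 + 1 = 3 + 1 = 4)
s(m(-3))*213 = 4*213 = 852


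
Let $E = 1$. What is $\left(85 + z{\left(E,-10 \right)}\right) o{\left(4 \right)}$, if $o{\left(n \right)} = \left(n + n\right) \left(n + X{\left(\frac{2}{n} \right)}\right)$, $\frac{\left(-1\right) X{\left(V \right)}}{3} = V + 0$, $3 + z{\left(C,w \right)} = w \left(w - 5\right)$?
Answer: $4640$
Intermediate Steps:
$z{\left(C,w \right)} = -3 + w \left(-5 + w\right)$ ($z{\left(C,w \right)} = -3 + w \left(w - 5\right) = -3 + w \left(-5 + w\right)$)
$X{\left(V \right)} = - 3 V$ ($X{\left(V \right)} = - 3 \left(V + 0\right) = - 3 V$)
$o{\left(n \right)} = 2 n \left(n - \frac{6}{n}\right)$ ($o{\left(n \right)} = \left(n + n\right) \left(n - 3 \frac{2}{n}\right) = 2 n \left(n - \frac{6}{n}\right)$)
$\left(85 + z{\left(E,-10 \right)}\right) o{\left(4 \right)} = \left(85 - \left(-47 - 100\right)\right) \left(-12 + 2 \cdot 4^{2}\right) = \left(85 + \left(-3 + 100 + 50\right)\right) \left(-12 + 2 \cdot 16\right) = \left(85 + 147\right) \left(-12 + 32\right) = 232 \cdot 20 = 4640$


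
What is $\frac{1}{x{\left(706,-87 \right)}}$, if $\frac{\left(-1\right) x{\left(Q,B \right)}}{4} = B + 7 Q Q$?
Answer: $- \frac{1}{13955860} \approx -7.1655 \cdot 10^{-8}$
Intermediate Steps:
$x{\left(Q,B \right)} = - 28 Q^{2} - 4 B$ ($x{\left(Q,B \right)} = - 4 \left(B + 7 Q Q\right) = - 4 \left(B + 7 Q^{2}\right) = - 28 Q^{2} - 4 B$)
$\frac{1}{x{\left(706,-87 \right)}} = \frac{1}{- 28 \cdot 706^{2} - -348} = \frac{1}{\left(-28\right) 498436 + 348} = \frac{1}{-13956208 + 348} = \frac{1}{-13955860} = - \frac{1}{13955860}$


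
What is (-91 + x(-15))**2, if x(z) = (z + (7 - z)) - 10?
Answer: 8836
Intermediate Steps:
x(z) = -3 (x(z) = 7 - 10 = -3)
(-91 + x(-15))**2 = (-91 - 3)**2 = (-94)**2 = 8836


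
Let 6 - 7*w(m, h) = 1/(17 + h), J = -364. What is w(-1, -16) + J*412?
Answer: -1049771/7 ≈ -1.4997e+5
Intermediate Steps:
w(m, h) = 6/7 - 1/(7*(17 + h))
w(-1, -16) + J*412 = (101 + 6*(-16))/(7*(17 - 16)) - 364*412 = (⅐)*(101 - 96)/1 - 149968 = (⅐)*1*5 - 149968 = 5/7 - 149968 = -1049771/7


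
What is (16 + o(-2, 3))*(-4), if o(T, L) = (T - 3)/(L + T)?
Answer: -44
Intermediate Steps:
o(T, L) = (-3 + T)/(L + T)
(16 + o(-2, 3))*(-4) = (16 + (-3 - 2)/(3 - 2))*(-4) = (16 - 5/1)*(-4) = (16 + 1*(-5))*(-4) = (16 - 5)*(-4) = 11*(-4) = -44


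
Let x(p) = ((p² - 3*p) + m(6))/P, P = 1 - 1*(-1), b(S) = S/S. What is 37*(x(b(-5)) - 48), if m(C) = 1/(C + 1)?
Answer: -25345/14 ≈ -1810.4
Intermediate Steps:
m(C) = 1/(1 + C)
b(S) = 1
P = 2 (P = 1 + 1 = 2)
x(p) = 1/14 + p²/2 - 3*p/2 (x(p) = ((p² - 3*p) + 1/(1 + 6))/2 = ((p² - 3*p) + 1/7)*(½) = ((p² - 3*p) + ⅐)*(½) = (⅐ + p² - 3*p)*(½) = 1/14 + p²/2 - 3*p/2)
37*(x(b(-5)) - 48) = 37*((1/14 + (½)*1² - 3/2*1) - 48) = 37*((1/14 + (½)*1 - 3/2) - 48) = 37*((1/14 + ½ - 3/2) - 48) = 37*(-13/14 - 48) = 37*(-685/14) = -25345/14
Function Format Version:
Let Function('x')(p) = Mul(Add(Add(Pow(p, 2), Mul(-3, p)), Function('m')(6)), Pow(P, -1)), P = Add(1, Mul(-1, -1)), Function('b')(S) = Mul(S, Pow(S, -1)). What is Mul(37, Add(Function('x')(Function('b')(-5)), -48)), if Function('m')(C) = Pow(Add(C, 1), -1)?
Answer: Rational(-25345, 14) ≈ -1810.4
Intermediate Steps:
Function('m')(C) = Pow(Add(1, C), -1)
Function('b')(S) = 1
P = 2 (P = Add(1, 1) = 2)
Function('x')(p) = Add(Rational(1, 14), Mul(Rational(1, 2), Pow(p, 2)), Mul(Rational(-3, 2), p)) (Function('x')(p) = Mul(Add(Add(Pow(p, 2), Mul(-3, p)), Pow(Add(1, 6), -1)), Pow(2, -1)) = Mul(Add(Add(Pow(p, 2), Mul(-3, p)), Pow(7, -1)), Rational(1, 2)) = Mul(Add(Add(Pow(p, 2), Mul(-3, p)), Rational(1, 7)), Rational(1, 2)) = Mul(Add(Rational(1, 7), Pow(p, 2), Mul(-3, p)), Rational(1, 2)) = Add(Rational(1, 14), Mul(Rational(1, 2), Pow(p, 2)), Mul(Rational(-3, 2), p)))
Mul(37, Add(Function('x')(Function('b')(-5)), -48)) = Mul(37, Add(Add(Rational(1, 14), Mul(Rational(1, 2), Pow(1, 2)), Mul(Rational(-3, 2), 1)), -48)) = Mul(37, Add(Add(Rational(1, 14), Mul(Rational(1, 2), 1), Rational(-3, 2)), -48)) = Mul(37, Add(Add(Rational(1, 14), Rational(1, 2), Rational(-3, 2)), -48)) = Mul(37, Add(Rational(-13, 14), -48)) = Mul(37, Rational(-685, 14)) = Rational(-25345, 14)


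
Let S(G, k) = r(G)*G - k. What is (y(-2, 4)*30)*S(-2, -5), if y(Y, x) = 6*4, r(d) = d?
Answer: 6480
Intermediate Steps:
y(Y, x) = 24
S(G, k) = G² - k (S(G, k) = G*G - k = G² - k)
(y(-2, 4)*30)*S(-2, -5) = (24*30)*((-2)² - 1*(-5)) = 720*(4 + 5) = 720*9 = 6480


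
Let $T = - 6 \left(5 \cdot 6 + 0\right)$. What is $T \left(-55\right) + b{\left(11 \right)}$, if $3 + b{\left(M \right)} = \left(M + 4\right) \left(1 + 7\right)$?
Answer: $10017$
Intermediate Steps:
$b{\left(M \right)} = 29 + 8 M$ ($b{\left(M \right)} = -3 + \left(M + 4\right) \left(1 + 7\right) = -3 + \left(4 + M\right) 8 = -3 + \left(32 + 8 M\right) = 29 + 8 M$)
$T = -180$ ($T = - 6 \left(30 + 0\right) = \left(-6\right) 30 = -180$)
$T \left(-55\right) + b{\left(11 \right)} = \left(-180\right) \left(-55\right) + \left(29 + 8 \cdot 11\right) = 9900 + \left(29 + 88\right) = 9900 + 117 = 10017$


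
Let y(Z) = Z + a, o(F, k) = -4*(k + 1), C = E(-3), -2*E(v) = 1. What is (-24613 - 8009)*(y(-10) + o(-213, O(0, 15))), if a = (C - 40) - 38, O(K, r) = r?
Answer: 4974855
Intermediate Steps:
E(v) = -½ (E(v) = -½*1 = -½)
C = -½ ≈ -0.50000
o(F, k) = -4 - 4*k (o(F, k) = -4*(1 + k) = -4 - 4*k)
a = -157/2 (a = (-½ - 40) - 38 = -81/2 - 38 = -157/2 ≈ -78.500)
y(Z) = -157/2 + Z (y(Z) = Z - 157/2 = -157/2 + Z)
(-24613 - 8009)*(y(-10) + o(-213, O(0, 15))) = (-24613 - 8009)*((-157/2 - 10) + (-4 - 4*15)) = -32622*(-177/2 + (-4 - 60)) = -32622*(-177/2 - 64) = -32622*(-305/2) = 4974855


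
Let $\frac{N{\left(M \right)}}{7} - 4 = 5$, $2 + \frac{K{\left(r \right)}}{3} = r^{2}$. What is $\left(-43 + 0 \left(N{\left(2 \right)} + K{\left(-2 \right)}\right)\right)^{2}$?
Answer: $1849$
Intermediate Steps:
$K{\left(r \right)} = -6 + 3 r^{2}$
$N{\left(M \right)} = 63$ ($N{\left(M \right)} = 28 + 7 \cdot 5 = 28 + 35 = 63$)
$\left(-43 + 0 \left(N{\left(2 \right)} + K{\left(-2 \right)}\right)\right)^{2} = \left(-43 + 0 \left(63 - \left(6 - 3 \left(-2\right)^{2}\right)\right)\right)^{2} = \left(-43 + 0 \left(63 + \left(-6 + 3 \cdot 4\right)\right)\right)^{2} = \left(-43 + 0 \left(63 + \left(-6 + 12\right)\right)\right)^{2} = \left(-43 + 0 \left(63 + 6\right)\right)^{2} = \left(-43 + 0 \cdot 69\right)^{2} = \left(-43 + 0\right)^{2} = \left(-43\right)^{2} = 1849$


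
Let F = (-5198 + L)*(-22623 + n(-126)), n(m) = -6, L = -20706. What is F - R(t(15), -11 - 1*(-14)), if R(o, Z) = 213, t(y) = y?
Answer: 586181403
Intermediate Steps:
F = 586181616 (F = (-5198 - 20706)*(-22623 - 6) = -25904*(-22629) = 586181616)
F - R(t(15), -11 - 1*(-14)) = 586181616 - 1*213 = 586181616 - 213 = 586181403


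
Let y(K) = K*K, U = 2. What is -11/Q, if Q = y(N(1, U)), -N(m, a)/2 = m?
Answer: -11/4 ≈ -2.7500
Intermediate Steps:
N(m, a) = -2*m
y(K) = K²
Q = 4 (Q = (-2*1)² = (-2)² = 4)
-11/Q = -11/4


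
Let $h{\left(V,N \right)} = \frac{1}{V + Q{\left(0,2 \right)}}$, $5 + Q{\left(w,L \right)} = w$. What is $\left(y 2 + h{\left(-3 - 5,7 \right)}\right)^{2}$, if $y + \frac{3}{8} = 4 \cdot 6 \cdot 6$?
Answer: $\frac{222994489}{2704} \approx 82468.0$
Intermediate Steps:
$Q{\left(w,L \right)} = -5 + w$
$h{\left(V,N \right)} = \frac{1}{-5 + V}$ ($h{\left(V,N \right)} = \frac{1}{V + \left(-5 + 0\right)} = \frac{1}{V - 5} = \frac{1}{-5 + V}$)
$y = \frac{1149}{8}$ ($y = - \frac{3}{8} + 4 \cdot 6 \cdot 6 = - \frac{3}{8} + 24 \cdot 6 = - \frac{3}{8} + 144 = \frac{1149}{8} \approx 143.63$)
$\left(y 2 + h{\left(-3 - 5,7 \right)}\right)^{2} = \left(\frac{1149}{8} \cdot 2 + \frac{1}{-5 - 8}\right)^{2} = \left(\frac{1149}{4} + \frac{1}{-5 - 8}\right)^{2} = \left(\frac{1149}{4} + \frac{1}{-13}\right)^{2} = \left(\frac{1149}{4} - \frac{1}{13}\right)^{2} = \left(\frac{14933}{52}\right)^{2} = \frac{222994489}{2704}$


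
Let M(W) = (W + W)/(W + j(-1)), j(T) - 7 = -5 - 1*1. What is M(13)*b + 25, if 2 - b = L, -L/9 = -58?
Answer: -6585/7 ≈ -940.71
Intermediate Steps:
j(T) = 1 (j(T) = 7 + (-5 - 1*1) = 7 + (-5 - 1) = 7 - 6 = 1)
L = 522 (L = -9*(-58) = 522)
b = -520 (b = 2 - 1*522 = 2 - 522 = -520)
M(W) = 2*W/(1 + W) (M(W) = (W + W)/(W + 1) = (2*W)/(1 + W) = 2*W/(1 + W))
M(13)*b + 25 = (2*13/(1 + 13))*(-520) + 25 = (2*13/14)*(-520) + 25 = (2*13*(1/14))*(-520) + 25 = (13/7)*(-520) + 25 = -6760/7 + 25 = -6585/7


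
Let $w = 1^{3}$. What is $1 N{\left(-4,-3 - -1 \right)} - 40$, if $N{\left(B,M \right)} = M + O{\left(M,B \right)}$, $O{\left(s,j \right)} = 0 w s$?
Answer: $-42$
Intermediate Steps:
$w = 1$
$O{\left(s,j \right)} = 0$ ($O{\left(s,j \right)} = 0 \cdot 1 s = 0 s = 0$)
$N{\left(B,M \right)} = M$ ($N{\left(B,M \right)} = M + 0 = M$)
$1 N{\left(-4,-3 - -1 \right)} - 40 = 1 \left(-3 - -1\right) - 40 = 1 \left(-3 + 1\right) - 40 = 1 \left(-2\right) - 40 = -2 - 40 = -42$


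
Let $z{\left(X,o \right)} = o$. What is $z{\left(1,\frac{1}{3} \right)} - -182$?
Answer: $\frac{547}{3} \approx 182.33$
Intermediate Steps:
$z{\left(1,\frac{1}{3} \right)} - -182 = \frac{1}{3} - -182 = \frac{1}{3} + 182 = \frac{547}{3}$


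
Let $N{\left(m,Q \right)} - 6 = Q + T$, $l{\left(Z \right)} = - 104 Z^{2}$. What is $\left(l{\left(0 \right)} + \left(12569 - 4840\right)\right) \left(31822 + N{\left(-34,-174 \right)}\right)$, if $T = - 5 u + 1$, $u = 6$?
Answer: $244429625$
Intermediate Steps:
$T = -29$ ($T = \left(-5\right) 6 + 1 = -30 + 1 = -29$)
$N{\left(m,Q \right)} = -23 + Q$ ($N{\left(m,Q \right)} = 6 + \left(Q - 29\right) = 6 + \left(-29 + Q\right) = -23 + Q$)
$\left(l{\left(0 \right)} + \left(12569 - 4840\right)\right) \left(31822 + N{\left(-34,-174 \right)}\right) = \left(- 104 \cdot 0^{2} + \left(12569 - 4840\right)\right) \left(31822 - 197\right) = \left(\left(-104\right) 0 + \left(12569 - 4840\right)\right) \left(31822 - 197\right) = \left(0 + 7729\right) 31625 = 7729 \cdot 31625 = 244429625$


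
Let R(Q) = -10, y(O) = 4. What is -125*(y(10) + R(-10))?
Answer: 750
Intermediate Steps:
-125*(y(10) + R(-10)) = -125*(4 - 10) = -125*(-6) = 750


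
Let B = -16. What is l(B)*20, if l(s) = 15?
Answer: 300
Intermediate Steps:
l(B)*20 = 15*20 = 300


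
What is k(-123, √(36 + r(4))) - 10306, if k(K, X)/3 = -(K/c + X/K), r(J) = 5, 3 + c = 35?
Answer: -329423/32 + √41/41 ≈ -10294.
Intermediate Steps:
c = 32 (c = -3 + 35 = 32)
k(K, X) = -3*K/32 - 3*X/K (k(K, X) = 3*(-(K/32 + X/K)) = 3*(-K/32 - X/K) = -3*K/32 - 3*X/K)
k(-123, √(36 + r(4))) - 10306 = (-3/32*(-123) - 3*√(36 + 5)/(-123)) - 10306 = (369/32 - 3*√41*(-1/123)) - 10306 = (369/32 + √41/41) - 10306 = -329423/32 + √41/41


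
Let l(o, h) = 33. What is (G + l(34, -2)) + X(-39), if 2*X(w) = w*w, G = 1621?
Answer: 4829/2 ≈ 2414.5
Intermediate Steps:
X(w) = w²/2 (X(w) = (w*w)/2 = w²/2)
(G + l(34, -2)) + X(-39) = (1621 + 33) + (½)*(-39)² = 1654 + (½)*1521 = 1654 + 1521/2 = 4829/2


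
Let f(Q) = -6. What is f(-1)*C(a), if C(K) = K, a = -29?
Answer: 174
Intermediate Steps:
f(-1)*C(a) = -6*(-29) = 174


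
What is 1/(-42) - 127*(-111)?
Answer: 592073/42 ≈ 14097.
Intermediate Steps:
1/(-42) - 127*(-111) = -1/42 + 14097 = 592073/42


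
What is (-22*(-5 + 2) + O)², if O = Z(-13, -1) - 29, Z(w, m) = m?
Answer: 1296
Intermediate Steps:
O = -30 (O = -1 - 29 = -30)
(-22*(-5 + 2) + O)² = (-22*(-5 + 2) - 30)² = (-22*(-3) - 30)² = (66 - 30)² = 36² = 1296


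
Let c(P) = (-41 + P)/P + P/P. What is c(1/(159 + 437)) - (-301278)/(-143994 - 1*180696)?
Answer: -1322296123/54115 ≈ -24435.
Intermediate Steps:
c(P) = 1 + (-41 + P)/P (c(P) = (-41 + P)/P + 1 = 1 + (-41 + P)/P)
c(1/(159 + 437)) - (-301278)/(-143994 - 1*180696) = (2 - 41/(1/(159 + 437))) - (-301278)/(-143994 - 1*180696) = (2 - 41/(1/596)) - (-301278)/(-143994 - 180696) = (2 - 41/1/596) - (-301278)/(-324690) = (2 - 41*596) - (-301278)*(-1)/324690 = (2 - 24436) - 1*50213/54115 = -24434 - 50213/54115 = -1322296123/54115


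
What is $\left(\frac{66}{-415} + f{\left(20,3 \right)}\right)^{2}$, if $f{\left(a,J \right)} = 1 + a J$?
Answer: $\frac{637512001}{172225} \approx 3701.6$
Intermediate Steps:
$f{\left(a,J \right)} = 1 + J a$
$\left(\frac{66}{-415} + f{\left(20,3 \right)}\right)^{2} = \left(\frac{66}{-415} + \left(1 + 3 \cdot 20\right)\right)^{2} = \left(66 \left(- \frac{1}{415}\right) + \left(1 + 60\right)\right)^{2} = \left(- \frac{66}{415} + 61\right)^{2} = \left(\frac{25249}{415}\right)^{2} = \frac{637512001}{172225}$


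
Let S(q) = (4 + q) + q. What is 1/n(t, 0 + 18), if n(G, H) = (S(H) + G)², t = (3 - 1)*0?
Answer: 1/1600 ≈ 0.00062500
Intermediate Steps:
t = 0 (t = 2*0 = 0)
S(q) = 4 + 2*q
n(G, H) = (4 + G + 2*H)² (n(G, H) = ((4 + 2*H) + G)² = (4 + G + 2*H)²)
1/n(t, 0 + 18) = 1/((4 + 0 + 2*(0 + 18))²) = 1/((4 + 0 + 2*18)²) = 1/((4 + 0 + 36)²) = 1/(40²) = 1/1600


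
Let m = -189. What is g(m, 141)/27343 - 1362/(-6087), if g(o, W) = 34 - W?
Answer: 12196619/55478947 ≈ 0.21984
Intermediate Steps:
g(m, 141)/27343 - 1362/(-6087) = (34 - 1*141)/27343 - 1362/(-6087) = (34 - 141)*(1/27343) - 1362*(-1/6087) = -107*1/27343 + 454/2029 = -107/27343 + 454/2029 = 12196619/55478947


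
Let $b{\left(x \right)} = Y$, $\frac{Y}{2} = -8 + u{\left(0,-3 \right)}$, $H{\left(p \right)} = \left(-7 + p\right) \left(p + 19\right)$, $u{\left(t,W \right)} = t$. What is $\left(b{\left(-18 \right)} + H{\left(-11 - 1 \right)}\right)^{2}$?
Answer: $22201$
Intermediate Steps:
$H{\left(p \right)} = \left(-7 + p\right) \left(19 + p\right)$
$Y = -16$ ($Y = 2 \left(-8 + 0\right) = 2 \left(-8\right) = -16$)
$b{\left(x \right)} = -16$
$\left(b{\left(-18 \right)} + H{\left(-11 - 1 \right)}\right)^{2} = \left(-16 + \left(-133 + \left(-11 - 1\right)^{2} + 12 \left(-11 - 1\right)\right)\right)^{2} = \left(-16 + \left(-133 + \left(-12\right)^{2} + 12 \left(-12\right)\right)\right)^{2} = \left(-16 - 133\right)^{2} = \left(-149\right)^{2} = 22201$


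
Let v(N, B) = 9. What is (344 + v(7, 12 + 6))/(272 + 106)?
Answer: 353/378 ≈ 0.93386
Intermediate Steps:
(344 + v(7, 12 + 6))/(272 + 106) = (344 + 9)/(272 + 106) = 353/378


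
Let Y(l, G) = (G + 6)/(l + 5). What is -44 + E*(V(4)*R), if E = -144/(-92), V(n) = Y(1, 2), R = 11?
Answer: -484/23 ≈ -21.043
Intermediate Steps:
Y(l, G) = (6 + G)/(5 + l)
V(n) = 4/3 (V(n) = (6 + 2)/(5 + 1) = 8/6 = (⅙)*8 = 4/3)
E = 36/23 (E = -144*(-1/92) = 36/23 ≈ 1.5652)
-44 + E*(V(4)*R) = -44 + 36*((4/3)*11)/23 = -44 + (36/23)*(44/3) = -44 + 528/23 = -484/23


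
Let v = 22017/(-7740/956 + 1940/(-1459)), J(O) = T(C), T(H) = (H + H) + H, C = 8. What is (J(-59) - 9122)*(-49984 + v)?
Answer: 1564546765503266/3286825 ≈ 4.7601e+8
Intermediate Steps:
T(H) = 3*H (T(H) = 2*H + H = 3*H)
J(O) = 24 (J(O) = 3*8 = 24)
v = -7677349917/3286825 (v = 22017/(-7740*1/956 + 1940*(-1/1459)) = 22017/(-1935/239 - 1940/1459) = 22017/(-3286825/348701) = 22017*(-348701/3286825) = -7677349917/3286825 ≈ -2335.8)
(J(-59) - 9122)*(-49984 + v) = (24 - 9122)*(-49984 - 7677349917/3286825) = -9098*(-171966010717/3286825) = 1564546765503266/3286825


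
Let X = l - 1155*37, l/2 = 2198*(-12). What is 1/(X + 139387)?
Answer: 1/43900 ≈ 2.2779e-5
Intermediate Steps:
l = -52752 (l = 2*(2198*(-12)) = 2*(-26376) = -52752)
X = -95487 (X = -52752 - 1155*37 = -52752 - 42735 = -95487)
1/(X + 139387) = 1/(-95487 + 139387) = 1/43900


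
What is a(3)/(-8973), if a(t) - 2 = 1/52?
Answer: -35/155532 ≈ -0.00022503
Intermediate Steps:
a(t) = 105/52 (a(t) = 2 + 1/52 = 105/52)
a(3)/(-8973) = (105/52)/(-8973) = (105/52)*(-1/8973) = -35/155532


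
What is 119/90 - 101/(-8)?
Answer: 5021/360 ≈ 13.947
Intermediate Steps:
119/90 - 101/(-8) = 119*(1/90) - 101*(-⅛) = 119/90 + 101/8 = 5021/360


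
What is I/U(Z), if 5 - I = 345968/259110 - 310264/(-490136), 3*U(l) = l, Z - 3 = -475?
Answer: -3008061079/156103108305 ≈ -0.019270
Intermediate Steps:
Z = -472 (Z = 3 - 475 = -472)
U(l) = l/3
I = 24064488632/7937446185 (I = 5 - (345968/259110 - 310264/(-490136)) = 5 - (345968*(1/259110) - 310264*(-1/490136)) = 5 - (172984/129555 + 38783/61267) = 5 - 1*15622742293/7937446185 = 5 - 15622742293/7937446185 = 24064488632/7937446185 ≈ 3.0318)
I/U(Z) = 24064488632/(7937446185*(((1/3)*(-472)))) = 24064488632/(7937446185*(-472/3)) = (24064488632/7937446185)*(-3/472) = -3008061079/156103108305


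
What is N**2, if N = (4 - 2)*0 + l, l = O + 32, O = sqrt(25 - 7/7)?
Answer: 1048 + 128*sqrt(6) ≈ 1361.5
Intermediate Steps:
O = 2*sqrt(6) (O = sqrt(25 - 7*1/7) = sqrt(25 - 1) = sqrt(24) = 2*sqrt(6) ≈ 4.8990)
l = 32 + 2*sqrt(6) (l = 2*sqrt(6) + 32 = 32 + 2*sqrt(6) ≈ 36.899)
N = 32 + 2*sqrt(6) (N = (4 - 2)*0 + (32 + 2*sqrt(6)) = 2*0 + (32 + 2*sqrt(6)) = 0 + (32 + 2*sqrt(6)) = 32 + 2*sqrt(6) ≈ 36.899)
N**2 = (32 + 2*sqrt(6))**2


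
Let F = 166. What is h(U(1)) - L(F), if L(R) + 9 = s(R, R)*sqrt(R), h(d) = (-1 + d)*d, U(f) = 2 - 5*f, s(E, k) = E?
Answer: 21 - 166*sqrt(166) ≈ -2117.8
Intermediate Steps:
h(d) = d*(-1 + d)
L(R) = -9 + R**(3/2) (L(R) = -9 + R*sqrt(R) = -9 + R**(3/2))
h(U(1)) - L(F) = (2 - 5*1)*(-1 + (2 - 5*1)) - (-9 + 166**(3/2)) = (2 - 5)*(-1 + (2 - 5)) - (-9 + 166*sqrt(166)) = -3*(-1 - 3) + (9 - 166*sqrt(166)) = -3*(-4) + (9 - 166*sqrt(166)) = 12 + (9 - 166*sqrt(166)) = 21 - 166*sqrt(166)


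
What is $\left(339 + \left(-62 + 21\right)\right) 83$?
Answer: $24734$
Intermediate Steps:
$\left(339 + \left(-62 + 21\right)\right) 83 = \left(339 - 41\right) 83 = 298 \cdot 83 = 24734$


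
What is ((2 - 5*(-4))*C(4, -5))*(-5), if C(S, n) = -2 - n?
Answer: -330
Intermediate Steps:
((2 - 5*(-4))*C(4, -5))*(-5) = ((2 - 5*(-4))*(-2 - 1*(-5)))*(-5) = ((2 + 20)*(-2 + 5))*(-5) = (22*3)*(-5) = 66*(-5) = -330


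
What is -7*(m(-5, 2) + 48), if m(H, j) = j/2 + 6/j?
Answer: -364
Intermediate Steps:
m(H, j) = j/2 + 6/j (m(H, j) = j*(½) + 6/j = j/2 + 6/j)
-7*(m(-5, 2) + 48) = -7*(((½)*2 + 6/2) + 48) = -7*((1 + 6*(½)) + 48) = -7*((1 + 3) + 48) = -7*(4 + 48) = -7*52 = -364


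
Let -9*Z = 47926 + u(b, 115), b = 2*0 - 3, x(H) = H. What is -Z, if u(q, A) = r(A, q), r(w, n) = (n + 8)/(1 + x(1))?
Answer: 95857/18 ≈ 5325.4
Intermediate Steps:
b = -3 (b = 0 - 3 = -3)
r(w, n) = 4 + n/2 (r(w, n) = (n + 8)/(1 + 1) = (8 + n)/2 = (8 + n)*(½) = 4 + n/2)
u(q, A) = 4 + q/2
Z = -95857/18 (Z = -(47926 + (4 + (½)*(-3)))/9 = -(47926 + (4 - 3/2))/9 = -(47926 + 5/2)/9 = -⅑*95857/2 = -95857/18 ≈ -5325.4)
-Z = -1*(-95857/18) = 95857/18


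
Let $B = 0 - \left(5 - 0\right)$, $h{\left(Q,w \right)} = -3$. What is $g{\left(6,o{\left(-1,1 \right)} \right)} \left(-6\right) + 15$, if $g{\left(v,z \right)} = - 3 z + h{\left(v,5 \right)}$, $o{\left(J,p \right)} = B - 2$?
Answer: $-93$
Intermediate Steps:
$B = -5$ ($B = 0 - \left(5 + 0\right) = 0 - 5 = -5$)
$o{\left(J,p \right)} = -7$ ($o{\left(J,p \right)} = -5 - 2 = -7$)
$g{\left(v,z \right)} = -3 - 3 z$ ($g{\left(v,z \right)} = - 3 z - 3 = -3 - 3 z$)
$g{\left(6,o{\left(-1,1 \right)} \right)} \left(-6\right) + 15 = \left(-3 - -21\right) \left(-6\right) + 15 = \left(-3 + 21\right) \left(-6\right) + 15 = 18 \left(-6\right) + 15 = -108 + 15 = -93$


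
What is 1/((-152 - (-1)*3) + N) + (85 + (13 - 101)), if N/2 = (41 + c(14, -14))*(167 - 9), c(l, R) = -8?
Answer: -30836/10279 ≈ -2.9999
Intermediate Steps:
N = 10428 (N = 2*((41 - 8)*(167 - 9)) = 2*(33*158) = 2*5214 = 10428)
1/((-152 - (-1)*3) + N) + (85 + (13 - 101)) = 1/((-152 - (-1)*3) + 10428) + (85 + (13 - 101)) = 1/((-152 - 1*(-3)) + 10428) + (85 - 88) = 1/((-152 + 3) + 10428) - 3 = 1/(-149 + 10428) - 3 = 1/10279 - 3 = -30836/10279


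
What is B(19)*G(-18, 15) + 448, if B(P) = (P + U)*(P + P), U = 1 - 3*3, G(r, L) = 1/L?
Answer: 7138/15 ≈ 475.87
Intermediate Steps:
U = -8 (U = 1 - 9 = -8)
B(P) = 2*P*(-8 + P) (B(P) = (P - 8)*(P + P) = (-8 + P)*(2*P) = 2*P*(-8 + P))
B(19)*G(-18, 15) + 448 = (2*19*(-8 + 19))/15 + 448 = (2*19*11)*(1/15) + 448 = 418*(1/15) + 448 = 418/15 + 448 = 7138/15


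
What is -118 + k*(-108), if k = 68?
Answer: -7462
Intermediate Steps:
-118 + k*(-108) = -118 + 68*(-108) = -118 - 7344 = -7462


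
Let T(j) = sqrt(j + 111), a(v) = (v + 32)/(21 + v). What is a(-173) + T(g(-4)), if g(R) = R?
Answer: 141/152 + sqrt(107) ≈ 11.272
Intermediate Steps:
a(v) = (32 + v)/(21 + v)
T(j) = sqrt(111 + j)
a(-173) + T(g(-4)) = (32 - 173)/(21 - 173) + sqrt(111 - 4) = -141/(-152) + sqrt(107) = -1/152*(-141) + sqrt(107) = 141/152 + sqrt(107)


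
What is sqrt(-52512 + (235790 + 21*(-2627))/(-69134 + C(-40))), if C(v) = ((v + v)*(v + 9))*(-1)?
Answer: I*sqrt(269324140205474)/71614 ≈ 229.16*I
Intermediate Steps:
C(v) = -2*v*(9 + v) (C(v) = ((2*v)*(9 + v))*(-1) = (2*v*(9 + v))*(-1) = -2*v*(9 + v))
sqrt(-52512 + (235790 + 21*(-2627))/(-69134 + C(-40))) = sqrt(-52512 + (235790 + 21*(-2627))/(-69134 - 2*(-40)*(9 - 40))) = sqrt(-52512 + (235790 - 55167)/(-69134 - 2*(-40)*(-31))) = sqrt(-52512 + 180623/(-69134 - 2480)) = sqrt(-52512 + 180623/(-71614)) = sqrt(-52512 + 180623*(-1/71614)) = sqrt(-52512 - 180623/71614) = sqrt(-3760774991/71614) = I*sqrt(269324140205474)/71614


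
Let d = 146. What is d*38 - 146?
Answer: 5402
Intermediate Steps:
d*38 - 146 = 146*38 - 146 = 5548 - 146 = 5402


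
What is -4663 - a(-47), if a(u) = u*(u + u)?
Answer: -9081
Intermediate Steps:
a(u) = 2*u² (a(u) = u*(2*u) = 2*u²)
-4663 - a(-47) = -4663 - 2*(-47)² = -4663 - 2*2209 = -4663 - 1*4418 = -4663 - 4418 = -9081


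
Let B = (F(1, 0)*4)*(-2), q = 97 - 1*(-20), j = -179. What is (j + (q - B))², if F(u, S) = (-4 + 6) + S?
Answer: 2116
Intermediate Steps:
q = 117 (q = 97 + 20 = 117)
F(u, S) = 2 + S
B = -16 (B = ((2 + 0)*4)*(-2) = (2*4)*(-2) = 8*(-2) = -16)
(j + (q - B))² = (-179 + (117 - 1*(-16)))² = (-179 + (117 + 16))² = (-179 + 133)² = (-46)² = 2116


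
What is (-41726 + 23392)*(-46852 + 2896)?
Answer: 805889304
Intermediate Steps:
(-41726 + 23392)*(-46852 + 2896) = -18334*(-43956) = 805889304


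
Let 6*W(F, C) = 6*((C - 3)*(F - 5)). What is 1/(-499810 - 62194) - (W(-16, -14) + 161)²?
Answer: -150799161297/562004 ≈ -2.6832e+5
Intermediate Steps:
W(F, C) = (-5 + F)*(-3 + C) (W(F, C) = (6*((C - 3)*(F - 5)))/6 = (6*((-3 + C)*(-5 + F)))/6 = (6*((-5 + F)*(-3 + C)))/6 = (6*(-5 + F)*(-3 + C))/6 = (-5 + F)*(-3 + C))
1/(-499810 - 62194) - (W(-16, -14) + 161)² = 1/(-499810 - 62194) - ((15 - 5*(-14) - 3*(-16) - 14*(-16)) + 161)² = 1/(-562004) - ((15 + 70 + 48 + 224) + 161)² = -1/562004 - (357 + 161)² = -1/562004 - 1*518² = -1/562004 - 1*268324 = -1/562004 - 268324 = -150799161297/562004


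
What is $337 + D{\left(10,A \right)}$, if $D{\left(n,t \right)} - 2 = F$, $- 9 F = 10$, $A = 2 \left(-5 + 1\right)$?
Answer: $\frac{3041}{9} \approx 337.89$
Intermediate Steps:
$A = -8$ ($A = 2 \left(-4\right) = -8$)
$F = - \frac{10}{9}$ ($F = \left(- \frac{1}{9}\right) 10 = - \frac{10}{9} \approx -1.1111$)
$D{\left(n,t \right)} = \frac{8}{9}$ ($D{\left(n,t \right)} = 2 - \frac{10}{9} = \frac{8}{9}$)
$337 + D{\left(10,A \right)} = 337 + \frac{8}{9} = \frac{3041}{9}$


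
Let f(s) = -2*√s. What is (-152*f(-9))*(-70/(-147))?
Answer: 3040*I/7 ≈ 434.29*I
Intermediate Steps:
(-152*f(-9))*(-70/(-147)) = (-(-304)*√(-9))*(-70/(-147)) = (-(-304)*3*I)*(-70*(-1/147)) = -(-912)*I*(10/21) = (912*I)*(10/21) = 3040*I/7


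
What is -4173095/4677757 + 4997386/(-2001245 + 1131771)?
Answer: -13502477472616/2033594044909 ≈ -6.6397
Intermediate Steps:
-4173095/4677757 + 4997386/(-2001245 + 1131771) = -4173095*1/4677757 + 4997386/(-869474) = -4173095/4677757 + 4997386*(-1/869474) = -4173095/4677757 - 2498693/434737 = -13502477472616/2033594044909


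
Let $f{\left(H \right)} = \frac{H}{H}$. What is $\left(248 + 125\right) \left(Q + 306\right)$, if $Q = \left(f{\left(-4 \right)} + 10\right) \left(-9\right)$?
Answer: $77211$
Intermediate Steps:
$f{\left(H \right)} = 1$
$Q = -99$ ($Q = \left(1 + 10\right) \left(-9\right) = 11 \left(-9\right) = -99$)
$\left(248 + 125\right) \left(Q + 306\right) = \left(248 + 125\right) \left(-99 + 306\right) = 373 \cdot 207 = 77211$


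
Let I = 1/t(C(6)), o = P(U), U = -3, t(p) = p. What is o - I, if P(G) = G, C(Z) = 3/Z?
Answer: -5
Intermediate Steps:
o = -3
I = 2 (I = 1/(3/6) = 1/(3*(⅙)) = 1/(½) = 2)
o - I = -3 - 1*2 = -3 - 2 = -5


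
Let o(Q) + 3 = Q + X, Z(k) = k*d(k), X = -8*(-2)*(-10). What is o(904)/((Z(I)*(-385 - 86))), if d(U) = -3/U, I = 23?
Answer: 247/471 ≈ 0.52442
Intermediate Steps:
X = -160 (X = 16*(-10) = -160)
Z(k) = -3 (Z(k) = k*(-3/k) = -3)
o(Q) = -163 + Q (o(Q) = -3 + (Q - 160) = -3 + (-160 + Q) = -163 + Q)
o(904)/((Z(I)*(-385 - 86))) = (-163 + 904)/((-3*(-385 - 86))) = 741/((-3*(-471))) = 741/1413 = 741*(1/1413) = 247/471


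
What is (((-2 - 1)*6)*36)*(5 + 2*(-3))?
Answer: 648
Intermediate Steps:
(((-2 - 1)*6)*36)*(5 + 2*(-3)) = (-3*6*36)*(5 - 6) = -18*36*(-1) = -648*(-1) = 648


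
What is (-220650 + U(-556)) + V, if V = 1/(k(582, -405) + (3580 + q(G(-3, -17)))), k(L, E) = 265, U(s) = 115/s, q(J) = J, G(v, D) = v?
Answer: -235671190037/1068076 ≈ -2.2065e+5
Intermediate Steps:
V = 1/3842 (V = 1/(265 + (3580 - 3)) = 1/(265 + 3577) = 1/3842 ≈ 0.00026028)
(-220650 + U(-556)) + V = (-220650 + 115/(-556)) + 1/3842 = (-220650 + 115*(-1/556)) + 1/3842 = (-220650 - 115/556) + 1/3842 = -122681515/556 + 1/3842 = -235671190037/1068076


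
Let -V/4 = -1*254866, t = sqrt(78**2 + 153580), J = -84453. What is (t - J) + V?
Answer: 1103917 + 4*sqrt(9979) ≈ 1.1043e+6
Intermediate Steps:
t = 4*sqrt(9979) (t = sqrt(6084 + 153580) = sqrt(159664) = 4*sqrt(9979) ≈ 399.58)
V = 1019464 (V = -(-4)*254866 = -4*(-254866) = 1019464)
(t - J) + V = (4*sqrt(9979) - 1*(-84453)) + 1019464 = (4*sqrt(9979) + 84453) + 1019464 = (84453 + 4*sqrt(9979)) + 1019464 = 1103917 + 4*sqrt(9979)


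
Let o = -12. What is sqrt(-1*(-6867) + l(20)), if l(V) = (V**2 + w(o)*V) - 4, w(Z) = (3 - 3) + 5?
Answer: sqrt(7363) ≈ 85.808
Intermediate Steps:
w(Z) = 5 (w(Z) = 0 + 5 = 5)
l(V) = -4 + V**2 + 5*V (l(V) = (V**2 + 5*V) - 4 = -4 + V**2 + 5*V)
sqrt(-1*(-6867) + l(20)) = sqrt(-1*(-6867) + (-4 + 20**2 + 5*20)) = sqrt(6867 + (-4 + 400 + 100)) = sqrt(6867 + 496) = sqrt(7363)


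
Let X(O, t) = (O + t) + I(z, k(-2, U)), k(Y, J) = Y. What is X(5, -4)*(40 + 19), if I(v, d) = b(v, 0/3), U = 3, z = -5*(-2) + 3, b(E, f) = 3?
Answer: 236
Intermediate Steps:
z = 13 (z = 10 + 3 = 13)
I(v, d) = 3
X(O, t) = 3 + O + t (X(O, t) = (O + t) + 3 = 3 + O + t)
X(5, -4)*(40 + 19) = (3 + 5 - 4)*(40 + 19) = 4*59 = 236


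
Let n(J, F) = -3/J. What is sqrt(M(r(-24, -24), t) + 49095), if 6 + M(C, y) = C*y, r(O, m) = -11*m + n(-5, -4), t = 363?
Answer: sqrt(3628470)/5 ≈ 380.97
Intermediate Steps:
r(O, m) = 3/5 - 11*m (r(O, m) = -11*m - 3/(-5) = -11*m - 3*(-1/5) = -11*m + 3/5 = 3/5 - 11*m)
M(C, y) = -6 + C*y
sqrt(M(r(-24, -24), t) + 49095) = sqrt((-6 + (3/5 - 11*(-24))*363) + 49095) = sqrt((-6 + (3/5 + 264)*363) + 49095) = sqrt((-6 + (1323/5)*363) + 49095) = sqrt((-6 + 480249/5) + 49095) = sqrt(480219/5 + 49095) = sqrt(725694/5) = sqrt(3628470)/5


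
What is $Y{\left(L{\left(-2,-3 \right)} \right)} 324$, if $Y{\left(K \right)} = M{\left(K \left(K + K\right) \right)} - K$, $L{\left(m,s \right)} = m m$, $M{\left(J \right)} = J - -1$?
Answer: $9396$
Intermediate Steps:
$M{\left(J \right)} = 1 + J$ ($M{\left(J \right)} = J + 1 = 1 + J$)
$L{\left(m,s \right)} = m^{2}$
$Y{\left(K \right)} = 1 - K + 2 K^{2}$ ($Y{\left(K \right)} = \left(1 + K \left(K + K\right)\right) - K = \left(1 + K 2 K\right) - K = \left(1 + 2 K^{2}\right) - K = 1 - K + 2 K^{2}$)
$Y{\left(L{\left(-2,-3 \right)} \right)} 324 = \left(1 - \left(-2\right)^{2} + 2 \left(\left(-2\right)^{2}\right)^{2}\right) 324 = \left(1 - 4 + 2 \cdot 4^{2}\right) 324 = \left(1 - 4 + 2 \cdot 16\right) 324 = \left(1 - 4 + 32\right) 324 = 29 \cdot 324 = 9396$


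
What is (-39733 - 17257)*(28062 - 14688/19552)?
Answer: -977117656770/611 ≈ -1.5992e+9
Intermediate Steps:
(-39733 - 17257)*(28062 - 14688/19552) = -56990*(28062 - 14688*1/19552) = -56990*(28062 - 459/611) = -56990*17145423/611 = -977117656770/611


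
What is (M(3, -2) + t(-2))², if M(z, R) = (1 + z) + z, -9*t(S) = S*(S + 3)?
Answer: 4225/81 ≈ 52.161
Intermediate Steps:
t(S) = -S*(3 + S)/9 (t(S) = -S*(S + 3)/9 = -S*(3 + S)/9)
M(z, R) = 1 + 2*z
(M(3, -2) + t(-2))² = ((1 + 2*3) - ⅑*(-2)*(3 - 2))² = ((1 + 6) - ⅑*(-2)*1)² = (7 + 2/9)² = (65/9)² = 4225/81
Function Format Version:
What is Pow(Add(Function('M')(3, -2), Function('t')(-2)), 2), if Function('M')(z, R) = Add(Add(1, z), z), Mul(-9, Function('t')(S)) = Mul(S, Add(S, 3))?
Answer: Rational(4225, 81) ≈ 52.161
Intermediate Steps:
Function('t')(S) = Mul(Rational(-1, 9), S, Add(3, S)) (Function('t')(S) = Mul(Rational(-1, 9), Mul(S, Add(S, 3))) = Mul(Rational(-1, 9), Mul(S, Add(3, S))) = Mul(Rational(-1, 9), S, Add(3, S)))
Function('M')(z, R) = Add(1, Mul(2, z))
Pow(Add(Function('M')(3, -2), Function('t')(-2)), 2) = Pow(Add(Add(1, Mul(2, 3)), Mul(Rational(-1, 9), -2, Add(3, -2))), 2) = Pow(Add(Add(1, 6), Mul(Rational(-1, 9), -2, 1)), 2) = Pow(Add(7, Rational(2, 9)), 2) = Pow(Rational(65, 9), 2) = Rational(4225, 81)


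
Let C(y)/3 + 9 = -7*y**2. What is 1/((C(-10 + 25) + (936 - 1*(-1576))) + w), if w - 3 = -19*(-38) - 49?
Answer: -1/1564 ≈ -0.00063939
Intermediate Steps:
C(y) = -27 - 21*y**2 (C(y) = -27 + 3*(-7*y**2) = -27 - 21*y**2)
w = 676 (w = 3 + (-19*(-38) - 49) = 3 + (722 - 49) = 3 + 673 = 676)
1/((C(-10 + 25) + (936 - 1*(-1576))) + w) = 1/(((-27 - 21*(-10 + 25)**2) + (936 - 1*(-1576))) + 676) = 1/(((-27 - 21*15**2) + (936 + 1576)) + 676) = 1/(((-27 - 21*225) + 2512) + 676) = 1/(((-27 - 4725) + 2512) + 676) = 1/((-4752 + 2512) + 676) = 1/(-2240 + 676) = 1/(-1564) = -1/1564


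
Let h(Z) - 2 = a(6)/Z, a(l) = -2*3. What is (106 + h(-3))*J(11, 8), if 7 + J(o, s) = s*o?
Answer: 8910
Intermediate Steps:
a(l) = -6
h(Z) = 2 - 6/Z
J(o, s) = -7 + o*s (J(o, s) = -7 + s*o = -7 + o*s)
(106 + h(-3))*J(11, 8) = (106 + (2 - 6/(-3)))*(-7 + 11*8) = (106 + (2 - 6*(-⅓)))*(-7 + 88) = (106 + (2 + 2))*81 = (106 + 4)*81 = 110*81 = 8910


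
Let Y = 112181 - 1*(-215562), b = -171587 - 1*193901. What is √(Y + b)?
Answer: I*√37745 ≈ 194.28*I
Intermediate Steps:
b = -365488 (b = -171587 - 193901 = -365488)
Y = 327743 (Y = 112181 + 215562 = 327743)
√(Y + b) = √(327743 - 365488) = √(-37745) = I*√37745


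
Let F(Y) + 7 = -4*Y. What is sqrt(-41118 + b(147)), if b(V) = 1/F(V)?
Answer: I*sqrt(14556800545)/595 ≈ 202.78*I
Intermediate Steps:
F(Y) = -7 - 4*Y
b(V) = 1/(-7 - 4*V)
sqrt(-41118 + b(147)) = sqrt(-41118 - 1/(7 + 4*147)) = sqrt(-41118 - 1/(7 + 588)) = sqrt(-41118 - 1/595) = sqrt(-24465211/595) = I*sqrt(14556800545)/595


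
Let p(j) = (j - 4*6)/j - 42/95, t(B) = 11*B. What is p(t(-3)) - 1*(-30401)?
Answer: 31770388/1045 ≈ 30402.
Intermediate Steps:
p(j) = -42/95 + (-24 + j)/j (p(j) = (j - 24)/j - 42*1/95 = (-24 + j)/j - 42/95 = -42/95 + (-24 + j)/j)
p(t(-3)) - 1*(-30401) = (53/95 - 24/(11*(-3))) - 1*(-30401) = (53/95 - 24/(-33)) + 30401 = (53/95 - 24*(-1/33)) + 30401 = (53/95 + 8/11) + 30401 = 1343/1045 + 30401 = 31770388/1045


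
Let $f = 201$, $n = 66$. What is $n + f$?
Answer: $267$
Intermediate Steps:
$n + f = 66 + 201 = 267$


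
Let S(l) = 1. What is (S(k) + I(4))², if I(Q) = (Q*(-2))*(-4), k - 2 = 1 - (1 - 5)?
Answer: 1089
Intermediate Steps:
k = 7 (k = 2 + (1 - (1 - 5)) = 2 + (1 - 1*(-4)) = 2 + (1 + 4) = 2 + 5 = 7)
I(Q) = 8*Q (I(Q) = -2*Q*(-4) = 8*Q)
(S(k) + I(4))² = (1 + 8*4)² = (1 + 32)² = 33² = 1089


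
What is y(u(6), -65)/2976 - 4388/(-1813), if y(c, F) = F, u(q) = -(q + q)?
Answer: 12940843/5395488 ≈ 2.3985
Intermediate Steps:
u(q) = -2*q
y(u(6), -65)/2976 - 4388/(-1813) = -65/2976 - 4388/(-1813) = -65*1/2976 - 4388*(-1/1813) = -65/2976 + 4388/1813 = 12940843/5395488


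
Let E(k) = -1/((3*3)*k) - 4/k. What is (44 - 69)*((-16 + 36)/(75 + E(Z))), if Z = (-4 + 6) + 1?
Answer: -3375/497 ≈ -6.7907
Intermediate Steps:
Z = 3 (Z = 2 + 1 = 3)
E(k) = -37/(9*k) (E(k) = -1/(9*k) - 4/k = -37/(9*k))
(44 - 69)*((-16 + 36)/(75 + E(Z))) = (44 - 69)*((-16 + 36)/(75 - 37/9/3)) = -500/(75 - 37/9*⅓) = -500/(75 - 37/27) = -500/1988/27 = -500*27/1988 = -25*135/497 = -3375/497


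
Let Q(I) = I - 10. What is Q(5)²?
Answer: 25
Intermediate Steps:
Q(I) = -10 + I
Q(5)² = (-10 + 5)² = (-5)² = 25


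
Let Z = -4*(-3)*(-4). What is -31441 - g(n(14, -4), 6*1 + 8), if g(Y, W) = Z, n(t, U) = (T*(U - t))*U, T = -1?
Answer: -31393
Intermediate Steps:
n(t, U) = U*(t - U) (n(t, U) = (-(U - t))*U = (t - U)*U = U*(t - U))
Z = -48 (Z = 12*(-4) = -48)
g(Y, W) = -48
-31441 - g(n(14, -4), 6*1 + 8) = -31441 - 1*(-48) = -31441 + 48 = -31393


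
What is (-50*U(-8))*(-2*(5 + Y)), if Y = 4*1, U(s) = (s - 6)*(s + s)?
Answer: 201600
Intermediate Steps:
U(s) = 2*s*(-6 + s) (U(s) = (-6 + s)*(2*s) = 2*s*(-6 + s))
Y = 4
(-50*U(-8))*(-2*(5 + Y)) = (-100*(-8)*(-6 - 8))*(-2*(5 + 4)) = (-100*(-8)*(-14))*(-2*9) = -50*224*(-18) = -11200*(-18) = 201600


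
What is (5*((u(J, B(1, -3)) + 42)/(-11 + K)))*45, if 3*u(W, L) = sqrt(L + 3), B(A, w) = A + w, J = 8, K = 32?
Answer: 3175/7 ≈ 453.57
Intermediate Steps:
u(W, L) = sqrt(3 + L)/3 (u(W, L) = sqrt(L + 3)/3 = sqrt(3 + L)/3)
(5*((u(J, B(1, -3)) + 42)/(-11 + K)))*45 = (5*((sqrt(3 + (1 - 3))/3 + 42)/(-11 + 32)))*45 = (5*((sqrt(3 - 2)/3 + 42)/21))*45 = (5*((sqrt(1)/3 + 42)*(1/21)))*45 = (5*(((1/3)*1 + 42)*(1/21)))*45 = (5*((1/3 + 42)*(1/21)))*45 = (5*((127/3)*(1/21)))*45 = (5*(127/63))*45 = (635/63)*45 = 3175/7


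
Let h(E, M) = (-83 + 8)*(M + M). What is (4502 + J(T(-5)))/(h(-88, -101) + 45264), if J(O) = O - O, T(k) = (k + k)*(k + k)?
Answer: 2251/30207 ≈ 0.074519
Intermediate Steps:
h(E, M) = -150*M
T(k) = 4*k**2 (T(k) = (2*k)*(2*k) = 4*k**2)
J(O) = 0
(4502 + J(T(-5)))/(h(-88, -101) + 45264) = (4502 + 0)/(-150*(-101) + 45264) = 4502/(15150 + 45264) = 4502/60414 = 4502*(1/60414) = 2251/30207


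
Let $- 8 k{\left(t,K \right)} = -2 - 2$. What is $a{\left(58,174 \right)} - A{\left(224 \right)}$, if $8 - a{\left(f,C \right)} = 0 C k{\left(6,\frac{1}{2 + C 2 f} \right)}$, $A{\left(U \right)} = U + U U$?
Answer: $-50392$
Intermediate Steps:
$A{\left(U \right)} = U + U^{2}$
$k{\left(t,K \right)} = \frac{1}{2}$ ($k{\left(t,K \right)} = - \frac{-2 - 2}{8} = \left(- \frac{1}{8}\right) \left(-4\right) = \frac{1}{2}$)
$a{\left(f,C \right)} = 8$ ($a{\left(f,C \right)} = 8 - 0 C \frac{1}{2} = 8 - 0 \cdot \frac{1}{2} = 8 - 0 = 8 + 0 = 8$)
$a{\left(58,174 \right)} - A{\left(224 \right)} = 8 - 224 \left(1 + 224\right) = 8 - 224 \cdot 225 = 8 - 50400 = -50392$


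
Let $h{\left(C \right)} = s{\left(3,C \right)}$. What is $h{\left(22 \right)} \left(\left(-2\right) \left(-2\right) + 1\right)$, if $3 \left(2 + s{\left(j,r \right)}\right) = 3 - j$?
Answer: $-10$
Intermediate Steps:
$s{\left(j,r \right)} = -1 - \frac{j}{3}$ ($s{\left(j,r \right)} = -2 + \frac{3 - j}{3} = -2 - \left(-1 + \frac{j}{3}\right) = -1 - \frac{j}{3}$)
$h{\left(C \right)} = -2$ ($h{\left(C \right)} = -1 - 1 = -2$)
$h{\left(22 \right)} \left(\left(-2\right) \left(-2\right) + 1\right) = - 2 \left(\left(-2\right) \left(-2\right) + 1\right) = - 2 \left(4 + 1\right) = \left(-2\right) 5 = -10$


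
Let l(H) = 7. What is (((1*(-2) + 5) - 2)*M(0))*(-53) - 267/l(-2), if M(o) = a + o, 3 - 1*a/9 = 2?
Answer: -3606/7 ≈ -515.14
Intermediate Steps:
a = 9 (a = 27 - 9*2 = 27 - 18 = 9)
M(o) = 9 + o
(((1*(-2) + 5) - 2)*M(0))*(-53) - 267/l(-2) = (((1*(-2) + 5) - 2)*(9 + 0))*(-53) - 267/7 = (((-2 + 5) - 2)*9)*(-53) - 267*⅐ = ((3 - 2)*9)*(-53) - 267/7 = (1*9)*(-53) - 267/7 = 9*(-53) - 267/7 = -477 - 267/7 = -3606/7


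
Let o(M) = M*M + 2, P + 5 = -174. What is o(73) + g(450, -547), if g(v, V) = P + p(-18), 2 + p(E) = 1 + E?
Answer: 5133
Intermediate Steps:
P = -179 (P = -5 - 174 = -179)
p(E) = -1 + E (p(E) = -2 + (1 + E) = -1 + E)
o(M) = 2 + M**2 (o(M) = M**2 + 2 = 2 + M**2)
g(v, V) = -198 (g(v, V) = -179 + (-1 - 18) = -179 - 19 = -198)
o(73) + g(450, -547) = (2 + 73**2) - 198 = (2 + 5329) - 198 = 5331 - 198 = 5133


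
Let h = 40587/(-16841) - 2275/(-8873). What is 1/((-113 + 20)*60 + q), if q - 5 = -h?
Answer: -149430193/832751510799 ≈ -0.00017944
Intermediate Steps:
h = -321815176/149430193 (h = 40587*(-1/16841) - 2275*(-1/8873) = -40587/16841 + 2275/8873 = -321815176/149430193 ≈ -2.1536)
q = 1068966141/149430193 (q = 5 - 1*(-321815176/149430193) = 5 + 321815176/149430193 = 1068966141/149430193 ≈ 7.1536)
1/((-113 + 20)*60 + q) = 1/((-113 + 20)*60 + 1068966141/149430193) = 1/(-93*60 + 1068966141/149430193) = 1/(-5580 + 1068966141/149430193) = 1/(-832751510799/149430193) = -149430193/832751510799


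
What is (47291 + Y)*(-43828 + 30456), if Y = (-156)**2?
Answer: -957796244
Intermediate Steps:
Y = 24336
(47291 + Y)*(-43828 + 30456) = (47291 + 24336)*(-43828 + 30456) = 71627*(-13372) = -957796244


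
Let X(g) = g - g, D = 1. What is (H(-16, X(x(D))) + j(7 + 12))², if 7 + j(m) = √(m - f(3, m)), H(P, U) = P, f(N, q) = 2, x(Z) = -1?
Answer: (23 - √17)² ≈ 356.34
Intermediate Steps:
X(g) = 0
j(m) = -7 + √(-2 + m) (j(m) = -7 + √(m - 1*2) = -7 + √(m - 2) = -7 + √(-2 + m))
(H(-16, X(x(D))) + j(7 + 12))² = (-16 + (-7 + √(-2 + (7 + 12))))² = (-16 + (-7 + √(-2 + 19)))² = (-16 + (-7 + √17))² = (-23 + √17)²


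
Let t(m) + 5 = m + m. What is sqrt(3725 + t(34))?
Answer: 2*sqrt(947) ≈ 61.547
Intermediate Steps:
t(m) = -5 + 2*m (t(m) = -5 + (m + m) = -5 + 2*m)
sqrt(3725 + t(34)) = sqrt(3725 + (-5 + 2*34)) = sqrt(3725 + (-5 + 68)) = sqrt(3725 + 63) = sqrt(3788) = 2*sqrt(947)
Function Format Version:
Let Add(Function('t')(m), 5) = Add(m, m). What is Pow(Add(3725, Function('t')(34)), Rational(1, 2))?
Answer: Mul(2, Pow(947, Rational(1, 2))) ≈ 61.547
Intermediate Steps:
Function('t')(m) = Add(-5, Mul(2, m)) (Function('t')(m) = Add(-5, Add(m, m)) = Add(-5, Mul(2, m)))
Pow(Add(3725, Function('t')(34)), Rational(1, 2)) = Pow(Add(3725, Add(-5, Mul(2, 34))), Rational(1, 2)) = Pow(Add(3725, Add(-5, 68)), Rational(1, 2)) = Pow(Add(3725, 63), Rational(1, 2)) = Pow(3788, Rational(1, 2)) = Mul(2, Pow(947, Rational(1, 2)))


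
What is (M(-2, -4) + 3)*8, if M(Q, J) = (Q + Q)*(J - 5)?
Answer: 312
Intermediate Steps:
M(Q, J) = 2*Q*(-5 + J) (M(Q, J) = (2*Q)*(-5 + J) = 2*Q*(-5 + J))
(M(-2, -4) + 3)*8 = (2*(-2)*(-5 - 4) + 3)*8 = (2*(-2)*(-9) + 3)*8 = (36 + 3)*8 = 39*8 = 312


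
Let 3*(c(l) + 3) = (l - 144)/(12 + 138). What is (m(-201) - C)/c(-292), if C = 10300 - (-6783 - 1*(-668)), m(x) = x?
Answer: 3738600/893 ≈ 4186.6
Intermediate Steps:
c(l) = -83/25 + l/450 (c(l) = -3 + ((l - 144)/(12 + 138))/3 = -3 + ((-144 + l)/150)/3 = -3 + ((-144 + l)*(1/150))/3 = -3 + (-24/25 + l/150)/3 = -3 + (-8/25 + l/450) = -83/25 + l/450)
C = 16415 (C = 10300 - (-6783 + 668) = 10300 - 1*(-6115) = 10300 + 6115 = 16415)
(m(-201) - C)/c(-292) = (-201 - 1*16415)/(-83/25 + (1/450)*(-292)) = (-201 - 16415)/(-83/25 - 146/225) = -16616/(-893/225) = -16616*(-225/893) = 3738600/893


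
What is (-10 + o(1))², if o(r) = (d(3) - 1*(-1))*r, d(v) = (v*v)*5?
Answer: 1296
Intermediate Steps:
d(v) = 5*v² (d(v) = v²*5 = 5*v²)
o(r) = 46*r (o(r) = (5*3² - 1*(-1))*r = (5*9 + 1)*r = (45 + 1)*r = 46*r)
(-10 + o(1))² = (-10 + 46*1)² = (-10 + 46)² = 36² = 1296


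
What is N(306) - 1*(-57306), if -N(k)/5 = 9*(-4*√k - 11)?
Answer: 57801 + 540*√34 ≈ 60950.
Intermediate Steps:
N(k) = 495 + 180*√k (N(k) = -45*(-4*√k - 11) = -45*(-11 - 4*√k) = -5*(-99 - 36*√k) = 495 + 180*√k)
N(306) - 1*(-57306) = (495 + 180*√306) - 1*(-57306) = (495 + 180*(3*√34)) + 57306 = (495 + 540*√34) + 57306 = 57801 + 540*√34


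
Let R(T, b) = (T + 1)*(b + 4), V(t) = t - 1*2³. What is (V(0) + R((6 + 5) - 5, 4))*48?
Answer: 2304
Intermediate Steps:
V(t) = -8 + t (V(t) = t - 1*8 = t - 8 = -8 + t)
R(T, b) = (1 + T)*(4 + b)
(V(0) + R((6 + 5) - 5, 4))*48 = ((-8 + 0) + (4 + 4 + 4*((6 + 5) - 5) + ((6 + 5) - 5)*4))*48 = (-8 + (4 + 4 + 4*(11 - 5) + (11 - 5)*4))*48 = (-8 + (4 + 4 + 4*6 + 6*4))*48 = (-8 + (4 + 4 + 24 + 24))*48 = (-8 + 56)*48 = 48*48 = 2304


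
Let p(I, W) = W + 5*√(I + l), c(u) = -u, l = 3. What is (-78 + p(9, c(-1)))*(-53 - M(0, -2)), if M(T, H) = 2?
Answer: 4235 - 550*√3 ≈ 3282.4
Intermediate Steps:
p(I, W) = W + 5*√(3 + I) (p(I, W) = W + 5*√(I + 3) = W + 5*√(3 + I))
(-78 + p(9, c(-1)))*(-53 - M(0, -2)) = (-78 + (-1*(-1) + 5*√(3 + 9)))*(-53 - 1*2) = (-78 + (1 + 5*√12))*(-53 - 2) = (-78 + (1 + 5*(2*√3)))*(-55) = (-78 + (1 + 10*√3))*(-55) = (-77 + 10*√3)*(-55) = 4235 - 550*√3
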